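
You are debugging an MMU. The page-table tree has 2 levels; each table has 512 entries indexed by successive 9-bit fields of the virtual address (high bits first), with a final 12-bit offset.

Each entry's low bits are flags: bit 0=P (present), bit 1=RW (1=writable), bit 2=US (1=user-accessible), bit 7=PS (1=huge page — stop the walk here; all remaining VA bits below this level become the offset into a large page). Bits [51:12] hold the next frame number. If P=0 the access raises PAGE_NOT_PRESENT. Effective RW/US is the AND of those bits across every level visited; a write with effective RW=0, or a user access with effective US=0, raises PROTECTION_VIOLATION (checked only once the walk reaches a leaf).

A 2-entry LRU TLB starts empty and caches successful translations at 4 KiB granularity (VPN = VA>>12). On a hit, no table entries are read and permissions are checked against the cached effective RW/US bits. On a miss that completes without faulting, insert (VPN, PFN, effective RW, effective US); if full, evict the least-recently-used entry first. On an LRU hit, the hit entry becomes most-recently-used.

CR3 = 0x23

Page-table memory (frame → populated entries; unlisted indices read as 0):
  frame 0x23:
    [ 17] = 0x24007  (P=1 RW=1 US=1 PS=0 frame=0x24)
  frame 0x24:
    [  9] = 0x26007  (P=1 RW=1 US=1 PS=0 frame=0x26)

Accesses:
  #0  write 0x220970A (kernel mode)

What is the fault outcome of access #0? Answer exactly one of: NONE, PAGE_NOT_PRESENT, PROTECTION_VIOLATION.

Walk each access:
#0 VA=0x220970A (w,kernel):
  L0 @0x23[17] → 0x24007  P=1,RW=1,US=1,PS=0
  L1 @0x24[9] → 0x26007  P=1,RW=1,US=1,PS=0
  ✓ 0x2670A  — 2 lookups

Access #0 fault: NONE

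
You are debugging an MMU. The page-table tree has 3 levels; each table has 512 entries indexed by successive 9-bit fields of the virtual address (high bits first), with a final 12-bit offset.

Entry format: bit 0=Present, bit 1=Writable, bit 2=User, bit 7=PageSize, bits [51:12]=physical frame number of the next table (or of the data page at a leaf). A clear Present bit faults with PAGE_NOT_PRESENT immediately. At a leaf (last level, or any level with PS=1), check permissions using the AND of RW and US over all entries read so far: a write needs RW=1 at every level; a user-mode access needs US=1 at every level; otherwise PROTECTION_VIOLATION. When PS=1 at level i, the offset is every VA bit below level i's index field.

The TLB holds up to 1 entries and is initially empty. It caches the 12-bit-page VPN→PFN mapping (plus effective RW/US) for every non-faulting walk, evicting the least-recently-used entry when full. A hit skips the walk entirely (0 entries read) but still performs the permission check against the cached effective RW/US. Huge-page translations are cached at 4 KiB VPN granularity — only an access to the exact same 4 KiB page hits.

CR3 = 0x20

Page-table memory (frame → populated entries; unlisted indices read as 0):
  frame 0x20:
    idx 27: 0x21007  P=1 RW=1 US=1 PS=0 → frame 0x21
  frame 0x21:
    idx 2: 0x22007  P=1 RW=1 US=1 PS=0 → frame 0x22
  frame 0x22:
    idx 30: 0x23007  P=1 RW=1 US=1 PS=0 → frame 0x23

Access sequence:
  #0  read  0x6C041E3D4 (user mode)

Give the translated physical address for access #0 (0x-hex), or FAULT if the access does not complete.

Walk each access:
#0 VA=0x6C041E3D4 (r,user):
  lvl0: tbl 0x20, slot 27 ⇒ 0x21007 (P1/RW1/US1/PS0)
  lvl1: tbl 0x21, slot 2 ⇒ 0x22007 (P1/RW1/US1/PS0)
  lvl2: tbl 0x22, slot 30 ⇒ 0x23007 (P1/RW1/US1/PS0)
  ✓ 0x233D4  — 3 lookups

Access #0 PA: 0x233D4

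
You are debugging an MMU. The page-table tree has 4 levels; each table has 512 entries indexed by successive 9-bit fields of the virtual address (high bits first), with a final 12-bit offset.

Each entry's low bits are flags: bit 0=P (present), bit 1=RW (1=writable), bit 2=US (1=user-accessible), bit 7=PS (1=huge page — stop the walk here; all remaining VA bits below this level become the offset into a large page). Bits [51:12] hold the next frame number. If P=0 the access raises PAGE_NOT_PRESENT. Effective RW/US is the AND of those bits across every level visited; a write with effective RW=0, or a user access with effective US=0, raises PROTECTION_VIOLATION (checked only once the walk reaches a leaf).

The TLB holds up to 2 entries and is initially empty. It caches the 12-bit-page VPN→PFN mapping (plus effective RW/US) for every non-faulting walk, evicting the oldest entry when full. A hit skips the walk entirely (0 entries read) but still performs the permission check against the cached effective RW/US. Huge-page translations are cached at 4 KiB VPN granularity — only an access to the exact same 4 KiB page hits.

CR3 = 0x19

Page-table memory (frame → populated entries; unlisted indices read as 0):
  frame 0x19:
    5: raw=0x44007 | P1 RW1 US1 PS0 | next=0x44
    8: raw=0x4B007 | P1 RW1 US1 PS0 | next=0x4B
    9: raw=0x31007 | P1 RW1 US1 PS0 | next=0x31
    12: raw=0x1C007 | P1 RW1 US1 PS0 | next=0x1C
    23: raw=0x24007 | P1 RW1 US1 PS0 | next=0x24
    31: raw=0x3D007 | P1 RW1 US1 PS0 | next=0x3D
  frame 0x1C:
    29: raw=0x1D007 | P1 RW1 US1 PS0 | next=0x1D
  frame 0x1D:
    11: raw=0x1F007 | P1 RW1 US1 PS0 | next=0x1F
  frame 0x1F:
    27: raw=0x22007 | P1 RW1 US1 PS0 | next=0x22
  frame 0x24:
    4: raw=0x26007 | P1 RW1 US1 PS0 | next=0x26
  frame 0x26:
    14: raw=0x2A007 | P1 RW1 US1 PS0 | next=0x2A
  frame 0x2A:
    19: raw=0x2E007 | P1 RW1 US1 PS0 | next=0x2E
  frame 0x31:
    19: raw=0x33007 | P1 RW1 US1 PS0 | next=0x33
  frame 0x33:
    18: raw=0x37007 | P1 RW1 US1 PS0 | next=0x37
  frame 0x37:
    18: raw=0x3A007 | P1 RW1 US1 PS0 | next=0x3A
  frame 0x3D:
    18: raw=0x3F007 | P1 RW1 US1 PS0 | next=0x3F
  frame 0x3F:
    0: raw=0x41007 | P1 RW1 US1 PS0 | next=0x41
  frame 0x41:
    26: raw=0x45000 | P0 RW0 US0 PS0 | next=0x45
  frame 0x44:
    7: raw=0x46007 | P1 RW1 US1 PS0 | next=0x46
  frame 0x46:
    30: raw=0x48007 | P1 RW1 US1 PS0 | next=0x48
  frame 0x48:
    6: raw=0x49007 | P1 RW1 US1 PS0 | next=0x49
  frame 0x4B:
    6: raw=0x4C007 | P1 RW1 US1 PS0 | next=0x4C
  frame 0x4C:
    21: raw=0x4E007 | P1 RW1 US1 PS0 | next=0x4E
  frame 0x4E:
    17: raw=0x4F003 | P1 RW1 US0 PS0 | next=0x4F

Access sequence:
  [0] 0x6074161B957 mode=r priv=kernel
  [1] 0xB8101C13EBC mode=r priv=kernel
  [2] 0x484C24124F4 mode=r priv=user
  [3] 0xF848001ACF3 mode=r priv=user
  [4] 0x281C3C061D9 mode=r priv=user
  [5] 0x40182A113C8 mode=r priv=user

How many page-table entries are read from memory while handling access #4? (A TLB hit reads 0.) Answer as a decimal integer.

Trace:
#0 VA=0x6074161B957 (r,kernel):
  L0: frame=0x19 idx=12 entry=0x1C007 [P=1 RW=1 US=1 PS=0]
  L1: frame=0x1C idx=29 entry=0x1D007 [P=1 RW=1 US=1 PS=0]
  L2: frame=0x1D idx=11 entry=0x1F007 [P=1 RW=1 US=1 PS=0]
  L3: frame=0x1F idx=27 entry=0x22007 [P=1 RW=1 US=1 PS=0]
  ⇒ phys 0x22957  [4 reads]
#1 VA=0xB8101C13EBC (r,kernel):
  L0: frame=0x19 idx=23 entry=0x24007 [P=1 RW=1 US=1 PS=0]
  L1: frame=0x24 idx=4 entry=0x26007 [P=1 RW=1 US=1 PS=0]
  L2: frame=0x26 idx=14 entry=0x2A007 [P=1 RW=1 US=1 PS=0]
  L3: frame=0x2A idx=19 entry=0x2E007 [P=1 RW=1 US=1 PS=0]
  ⇒ phys 0x2EEBC  [4 reads]
#2 VA=0x484C24124F4 (r,user):
  L0: frame=0x19 idx=9 entry=0x31007 [P=1 RW=1 US=1 PS=0]
  L1: frame=0x31 idx=19 entry=0x33007 [P=1 RW=1 US=1 PS=0]
  L2: frame=0x33 idx=18 entry=0x37007 [P=1 RW=1 US=1 PS=0]
  L3: frame=0x37 idx=18 entry=0x3A007 [P=1 RW=1 US=1 PS=0]
  ⇒ phys 0x3A4F4  [4 reads]
#3 VA=0xF848001ACF3 (r,user):
  L0: frame=0x19 idx=31 entry=0x3D007 [P=1 RW=1 US=1 PS=0]
  L1: frame=0x3D idx=18 entry=0x3F007 [P=1 RW=1 US=1 PS=0]
  L2: frame=0x3F idx=0 entry=0x41007 [P=1 RW=1 US=1 PS=0]
  L3: frame=0x41 idx=26 entry=0x45000 [P=0 RW=0 US=0 PS=0]
  → PAGE_NOT_PRESENT  (4 entries read)
#4 VA=0x281C3C061D9 (r,user):
  L0: frame=0x19 idx=5 entry=0x44007 [P=1 RW=1 US=1 PS=0]
  L1: frame=0x44 idx=7 entry=0x46007 [P=1 RW=1 US=1 PS=0]
  L2: frame=0x46 idx=30 entry=0x48007 [P=1 RW=1 US=1 PS=0]
  L3: frame=0x48 idx=6 entry=0x49007 [P=1 RW=1 US=1 PS=0]
  ⇒ phys 0x491D9  [4 reads]
#5 VA=0x40182A113C8 (r,user):
  L0: frame=0x19 idx=8 entry=0x4B007 [P=1 RW=1 US=1 PS=0]
  L1: frame=0x4B idx=6 entry=0x4C007 [P=1 RW=1 US=1 PS=0]
  L2: frame=0x4C idx=21 entry=0x4E007 [P=1 RW=1 US=1 PS=0]
  L3: frame=0x4E idx=17 entry=0x4F003 [P=1 RW=1 US=0 PS=0]
  → PROTECTION_VIOLATION  (4 entries read)

Entries read for #4: 4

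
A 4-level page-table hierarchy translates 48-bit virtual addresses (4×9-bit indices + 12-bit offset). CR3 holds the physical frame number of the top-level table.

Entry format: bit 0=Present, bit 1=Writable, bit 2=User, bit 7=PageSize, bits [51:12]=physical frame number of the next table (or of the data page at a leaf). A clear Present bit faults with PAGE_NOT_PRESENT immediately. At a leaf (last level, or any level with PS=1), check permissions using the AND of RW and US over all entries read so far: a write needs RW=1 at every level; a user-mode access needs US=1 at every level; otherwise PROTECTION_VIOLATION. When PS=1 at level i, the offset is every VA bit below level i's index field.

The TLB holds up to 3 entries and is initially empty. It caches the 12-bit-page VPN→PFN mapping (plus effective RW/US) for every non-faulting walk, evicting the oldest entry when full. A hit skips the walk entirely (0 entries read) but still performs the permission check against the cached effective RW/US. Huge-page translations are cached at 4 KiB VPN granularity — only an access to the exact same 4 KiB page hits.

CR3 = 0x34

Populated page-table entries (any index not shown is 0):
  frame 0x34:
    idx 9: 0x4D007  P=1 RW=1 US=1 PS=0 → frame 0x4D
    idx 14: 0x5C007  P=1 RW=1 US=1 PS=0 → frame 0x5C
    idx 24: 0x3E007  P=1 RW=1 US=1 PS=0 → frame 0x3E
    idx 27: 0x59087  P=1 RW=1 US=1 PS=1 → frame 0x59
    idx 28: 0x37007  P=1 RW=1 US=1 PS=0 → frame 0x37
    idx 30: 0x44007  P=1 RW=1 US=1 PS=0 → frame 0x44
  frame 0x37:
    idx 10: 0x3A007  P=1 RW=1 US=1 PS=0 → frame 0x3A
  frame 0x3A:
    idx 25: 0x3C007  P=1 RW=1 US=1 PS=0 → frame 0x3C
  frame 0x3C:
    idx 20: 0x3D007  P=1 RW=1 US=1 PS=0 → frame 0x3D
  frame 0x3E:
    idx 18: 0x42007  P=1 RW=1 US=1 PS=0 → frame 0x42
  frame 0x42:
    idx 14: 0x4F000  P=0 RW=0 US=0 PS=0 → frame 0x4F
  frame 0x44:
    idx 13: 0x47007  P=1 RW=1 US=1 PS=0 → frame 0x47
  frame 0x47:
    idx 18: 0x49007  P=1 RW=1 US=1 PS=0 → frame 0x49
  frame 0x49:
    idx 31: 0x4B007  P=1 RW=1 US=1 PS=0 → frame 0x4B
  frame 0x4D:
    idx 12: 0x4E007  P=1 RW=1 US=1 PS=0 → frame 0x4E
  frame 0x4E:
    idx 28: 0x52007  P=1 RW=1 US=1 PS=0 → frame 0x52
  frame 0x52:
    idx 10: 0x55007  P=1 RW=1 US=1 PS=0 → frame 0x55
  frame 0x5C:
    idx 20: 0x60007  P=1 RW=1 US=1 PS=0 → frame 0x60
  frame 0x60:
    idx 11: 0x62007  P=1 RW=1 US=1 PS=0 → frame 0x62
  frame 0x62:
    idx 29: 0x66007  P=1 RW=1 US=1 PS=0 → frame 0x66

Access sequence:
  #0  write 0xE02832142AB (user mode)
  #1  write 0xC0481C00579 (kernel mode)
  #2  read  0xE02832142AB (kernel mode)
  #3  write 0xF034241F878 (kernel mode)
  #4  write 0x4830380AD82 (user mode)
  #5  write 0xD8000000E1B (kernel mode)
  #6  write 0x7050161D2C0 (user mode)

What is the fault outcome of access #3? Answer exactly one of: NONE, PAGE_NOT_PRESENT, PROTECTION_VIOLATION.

Trace:
#0 VA=0xE02832142AB (w,user):
  L0 @0x34[28] → 0x37007  P=1,RW=1,US=1,PS=0
  L1 @0x37[10] → 0x3A007  P=1,RW=1,US=1,PS=0
  L2 @0x3A[25] → 0x3C007  P=1,RW=1,US=1,PS=0
  L3 @0x3C[20] → 0x3D007  P=1,RW=1,US=1,PS=0
  ✓ 0x3D2AB  — 4 lookups
#1 VA=0xC0481C00579 (w,kernel):
  L0 @0x34[24] → 0x3E007  P=1,RW=1,US=1,PS=0
  L1 @0x3E[18] → 0x42007  P=1,RW=1,US=1,PS=0
  L2 @0x42[14] → 0x4F000  P=0,RW=0,US=0,PS=0
  → PAGE_NOT_PRESENT  (3 entries read)
#2 VA=0xE02832142AB (r,kernel):
  TLB hit vpn=0xE0283214 → PA=0x3D2AB
#3 VA=0xF034241F878 (w,kernel):
  L0 @0x34[30] → 0x44007  P=1,RW=1,US=1,PS=0
  L1 @0x44[13] → 0x47007  P=1,RW=1,US=1,PS=0
  L2 @0x47[18] → 0x49007  P=1,RW=1,US=1,PS=0
  L3 @0x49[31] → 0x4B007  P=1,RW=1,US=1,PS=0
  ✓ 0x4B878  — 4 lookups
#4 VA=0x4830380AD82 (w,user):
  L0 @0x34[9] → 0x4D007  P=1,RW=1,US=1,PS=0
  L1 @0x4D[12] → 0x4E007  P=1,RW=1,US=1,PS=0
  L2 @0x4E[28] → 0x52007  P=1,RW=1,US=1,PS=0
  L3 @0x52[10] → 0x55007  P=1,RW=1,US=1,PS=0
  ✓ 0x55D82  — 4 lookups
#5 VA=0xD8000000E1B (w,kernel):
  L0 @0x34[27] → 0x59087  P=1,RW=1,US=1,PS=1
  ✓ 0x59E1B (huge @L0)  — 1 lookups
#6 VA=0x7050161D2C0 (w,user):
  L0 @0x34[14] → 0x5C007  P=1,RW=1,US=1,PS=0
  L1 @0x5C[20] → 0x60007  P=1,RW=1,US=1,PS=0
  L2 @0x60[11] → 0x62007  P=1,RW=1,US=1,PS=0
  L3 @0x62[29] → 0x66007  P=1,RW=1,US=1,PS=0
  ✓ 0x662C0  — 4 lookups

Access #3 fault: NONE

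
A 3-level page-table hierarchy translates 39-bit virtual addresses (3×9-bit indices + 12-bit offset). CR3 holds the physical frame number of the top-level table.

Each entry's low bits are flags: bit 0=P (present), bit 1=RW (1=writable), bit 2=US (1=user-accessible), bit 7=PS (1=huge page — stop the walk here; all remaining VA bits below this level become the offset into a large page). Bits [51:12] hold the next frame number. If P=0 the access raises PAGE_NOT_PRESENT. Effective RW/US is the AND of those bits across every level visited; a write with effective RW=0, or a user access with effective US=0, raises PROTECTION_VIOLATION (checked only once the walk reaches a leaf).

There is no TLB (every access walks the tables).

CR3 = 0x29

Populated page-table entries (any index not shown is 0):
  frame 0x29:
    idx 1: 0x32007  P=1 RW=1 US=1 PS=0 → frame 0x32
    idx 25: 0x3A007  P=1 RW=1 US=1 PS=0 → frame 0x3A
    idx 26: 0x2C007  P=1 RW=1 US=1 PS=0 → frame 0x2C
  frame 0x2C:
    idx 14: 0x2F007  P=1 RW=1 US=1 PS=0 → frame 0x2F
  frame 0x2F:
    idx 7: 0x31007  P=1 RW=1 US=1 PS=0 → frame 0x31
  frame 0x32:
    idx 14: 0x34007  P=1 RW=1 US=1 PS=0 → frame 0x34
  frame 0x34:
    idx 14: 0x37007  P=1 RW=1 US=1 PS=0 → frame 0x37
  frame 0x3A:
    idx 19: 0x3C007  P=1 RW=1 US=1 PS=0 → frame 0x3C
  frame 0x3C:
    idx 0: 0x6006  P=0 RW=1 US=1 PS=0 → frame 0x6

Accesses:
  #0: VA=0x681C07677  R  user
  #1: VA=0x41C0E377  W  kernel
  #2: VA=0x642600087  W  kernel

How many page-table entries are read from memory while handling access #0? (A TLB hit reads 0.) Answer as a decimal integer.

Trace:
#0 VA=0x681C07677 (r,user):
  lvl0: tbl 0x29, slot 26 ⇒ 0x2C007 (P1/RW1/US1/PS0)
  lvl1: tbl 0x2C, slot 14 ⇒ 0x2F007 (P1/RW1/US1/PS0)
  lvl2: tbl 0x2F, slot 7 ⇒ 0x31007 (P1/RW1/US1/PS0)
  ✓ 0x31677  — 3 lookups
#1 VA=0x41C0E377 (w,kernel):
  lvl0: tbl 0x29, slot 1 ⇒ 0x32007 (P1/RW1/US1/PS0)
  lvl1: tbl 0x32, slot 14 ⇒ 0x34007 (P1/RW1/US1/PS0)
  lvl2: tbl 0x34, slot 14 ⇒ 0x37007 (P1/RW1/US1/PS0)
  ✓ 0x37377  — 3 lookups
#2 VA=0x642600087 (w,kernel):
  lvl0: tbl 0x29, slot 25 ⇒ 0x3A007 (P1/RW1/US1/PS0)
  lvl1: tbl 0x3A, slot 19 ⇒ 0x3C007 (P1/RW1/US1/PS0)
  lvl2: tbl 0x3C, slot 0 ⇒ 0x6006 (P0/RW1/US1/PS0)
  ✗ PAGE_NOT_PRESENT  [3 reads]

Entries read for #0: 3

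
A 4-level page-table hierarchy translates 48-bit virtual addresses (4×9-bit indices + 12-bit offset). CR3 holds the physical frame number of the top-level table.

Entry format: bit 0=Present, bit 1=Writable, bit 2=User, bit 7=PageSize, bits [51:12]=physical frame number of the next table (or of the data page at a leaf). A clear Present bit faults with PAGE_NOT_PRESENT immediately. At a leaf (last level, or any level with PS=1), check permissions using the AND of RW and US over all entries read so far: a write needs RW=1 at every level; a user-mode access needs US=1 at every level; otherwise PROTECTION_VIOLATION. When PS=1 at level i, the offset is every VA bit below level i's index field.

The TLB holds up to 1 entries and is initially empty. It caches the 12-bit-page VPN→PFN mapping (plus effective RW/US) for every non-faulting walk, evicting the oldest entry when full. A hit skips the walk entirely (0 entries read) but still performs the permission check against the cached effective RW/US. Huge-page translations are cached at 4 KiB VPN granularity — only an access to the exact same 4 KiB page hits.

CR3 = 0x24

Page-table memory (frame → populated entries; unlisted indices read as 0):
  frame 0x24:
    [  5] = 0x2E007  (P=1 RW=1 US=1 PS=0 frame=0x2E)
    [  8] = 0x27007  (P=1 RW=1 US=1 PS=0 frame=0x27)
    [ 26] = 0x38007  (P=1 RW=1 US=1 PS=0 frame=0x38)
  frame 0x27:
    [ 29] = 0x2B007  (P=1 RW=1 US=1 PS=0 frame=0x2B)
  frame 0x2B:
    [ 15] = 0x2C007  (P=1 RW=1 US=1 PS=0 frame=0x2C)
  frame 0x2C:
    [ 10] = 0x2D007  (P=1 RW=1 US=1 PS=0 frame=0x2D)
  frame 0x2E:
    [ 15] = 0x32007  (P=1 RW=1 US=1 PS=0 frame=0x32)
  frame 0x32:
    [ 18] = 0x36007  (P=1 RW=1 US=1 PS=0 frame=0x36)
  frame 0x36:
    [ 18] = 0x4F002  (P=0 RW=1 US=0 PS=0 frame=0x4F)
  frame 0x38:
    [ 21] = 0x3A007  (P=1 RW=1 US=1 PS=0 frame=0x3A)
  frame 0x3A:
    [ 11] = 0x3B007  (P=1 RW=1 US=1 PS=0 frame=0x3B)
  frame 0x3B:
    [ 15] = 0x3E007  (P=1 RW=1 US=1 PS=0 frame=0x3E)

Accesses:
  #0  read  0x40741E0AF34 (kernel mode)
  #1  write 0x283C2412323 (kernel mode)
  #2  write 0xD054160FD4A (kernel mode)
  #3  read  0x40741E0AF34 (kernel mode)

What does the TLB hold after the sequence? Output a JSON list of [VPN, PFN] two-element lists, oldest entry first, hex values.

Per-access translation:
#0 VA=0x40741E0AF34 (r,kernel):
  [0] read 0x24 idx=8: raw=0x27007 flags P=1 W=1 U=1 S=0
  [1] read 0x27 idx=29: raw=0x2B007 flags P=1 W=1 U=1 S=0
  [2] read 0x2B idx=15: raw=0x2C007 flags P=1 W=1 U=1 S=0
  [3] read 0x2C idx=10: raw=0x2D007 flags P=1 W=1 U=1 S=0
  → PA=0x2DF34  (4 entries read)
#1 VA=0x283C2412323 (w,kernel):
  [0] read 0x24 idx=5: raw=0x2E007 flags P=1 W=1 U=1 S=0
  [1] read 0x2E idx=15: raw=0x32007 flags P=1 W=1 U=1 S=0
  [2] read 0x32 idx=18: raw=0x36007 flags P=1 W=1 U=1 S=0
  [3] read 0x36 idx=18: raw=0x4F002 flags P=0 W=1 U=0 S=0
  ⇒ fault: PAGE_NOT_PRESENT  — 4 lookups
#2 VA=0xD054160FD4A (w,kernel):
  [0] read 0x24 idx=26: raw=0x38007 flags P=1 W=1 U=1 S=0
  [1] read 0x38 idx=21: raw=0x3A007 flags P=1 W=1 U=1 S=0
  [2] read 0x3A idx=11: raw=0x3B007 flags P=1 W=1 U=1 S=0
  [3] read 0x3B idx=15: raw=0x3E007 flags P=1 W=1 U=1 S=0
  → PA=0x3ED4A  (4 entries read)
#3 VA=0x40741E0AF34 (r,kernel):
  [0] read 0x24 idx=8: raw=0x27007 flags P=1 W=1 U=1 S=0
  [1] read 0x27 idx=29: raw=0x2B007 flags P=1 W=1 U=1 S=0
  [2] read 0x2B idx=15: raw=0x2C007 flags P=1 W=1 U=1 S=0
  [3] read 0x2C idx=10: raw=0x2D007 flags P=1 W=1 U=1 S=0
  → PA=0x2DF34  (4 entries read)

TLB: [["0x40741E0A", "0x2D"]]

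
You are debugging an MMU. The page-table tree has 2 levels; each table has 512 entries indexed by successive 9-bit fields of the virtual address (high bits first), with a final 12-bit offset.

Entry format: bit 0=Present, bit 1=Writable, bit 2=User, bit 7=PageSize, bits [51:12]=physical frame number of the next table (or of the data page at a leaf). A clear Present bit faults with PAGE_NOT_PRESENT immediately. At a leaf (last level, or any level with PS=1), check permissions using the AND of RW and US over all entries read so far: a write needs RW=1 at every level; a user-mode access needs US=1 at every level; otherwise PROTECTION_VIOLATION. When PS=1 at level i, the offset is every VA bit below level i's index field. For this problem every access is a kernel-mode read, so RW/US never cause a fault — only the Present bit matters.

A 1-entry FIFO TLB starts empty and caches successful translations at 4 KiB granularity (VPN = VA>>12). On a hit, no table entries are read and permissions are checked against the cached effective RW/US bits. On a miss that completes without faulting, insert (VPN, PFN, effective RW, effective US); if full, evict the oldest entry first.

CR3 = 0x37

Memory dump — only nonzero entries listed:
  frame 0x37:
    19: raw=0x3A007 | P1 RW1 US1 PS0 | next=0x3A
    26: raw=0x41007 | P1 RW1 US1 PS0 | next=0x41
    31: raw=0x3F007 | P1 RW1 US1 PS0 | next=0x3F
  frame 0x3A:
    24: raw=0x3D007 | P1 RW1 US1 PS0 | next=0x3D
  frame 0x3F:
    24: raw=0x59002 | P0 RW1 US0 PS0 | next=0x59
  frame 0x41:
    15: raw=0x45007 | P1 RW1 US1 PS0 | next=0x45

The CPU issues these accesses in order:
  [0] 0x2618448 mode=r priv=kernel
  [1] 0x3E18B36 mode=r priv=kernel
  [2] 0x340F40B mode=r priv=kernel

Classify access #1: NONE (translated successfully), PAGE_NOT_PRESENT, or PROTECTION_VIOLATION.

Per-access translation:
#0 VA=0x2618448 (r,kernel):
  lvl0: tbl 0x37, slot 19 ⇒ 0x3A007 (P1/RW1/US1/PS0)
  lvl1: tbl 0x3A, slot 24 ⇒ 0x3D007 (P1/RW1/US1/PS0)
  ⇒ phys 0x3D448  [2 reads]
#1 VA=0x3E18B36 (r,kernel):
  lvl0: tbl 0x37, slot 31 ⇒ 0x3F007 (P1/RW1/US1/PS0)
  lvl1: tbl 0x3F, slot 24 ⇒ 0x59002 (P0/RW1/US0/PS0)
  ✗ PAGE_NOT_PRESENT  [2 reads]
#2 VA=0x340F40B (r,kernel):
  lvl0: tbl 0x37, slot 26 ⇒ 0x41007 (P1/RW1/US1/PS0)
  lvl1: tbl 0x41, slot 15 ⇒ 0x45007 (P1/RW1/US1/PS0)
  ⇒ phys 0x4540B  [2 reads]

Access #1 fault: PAGE_NOT_PRESENT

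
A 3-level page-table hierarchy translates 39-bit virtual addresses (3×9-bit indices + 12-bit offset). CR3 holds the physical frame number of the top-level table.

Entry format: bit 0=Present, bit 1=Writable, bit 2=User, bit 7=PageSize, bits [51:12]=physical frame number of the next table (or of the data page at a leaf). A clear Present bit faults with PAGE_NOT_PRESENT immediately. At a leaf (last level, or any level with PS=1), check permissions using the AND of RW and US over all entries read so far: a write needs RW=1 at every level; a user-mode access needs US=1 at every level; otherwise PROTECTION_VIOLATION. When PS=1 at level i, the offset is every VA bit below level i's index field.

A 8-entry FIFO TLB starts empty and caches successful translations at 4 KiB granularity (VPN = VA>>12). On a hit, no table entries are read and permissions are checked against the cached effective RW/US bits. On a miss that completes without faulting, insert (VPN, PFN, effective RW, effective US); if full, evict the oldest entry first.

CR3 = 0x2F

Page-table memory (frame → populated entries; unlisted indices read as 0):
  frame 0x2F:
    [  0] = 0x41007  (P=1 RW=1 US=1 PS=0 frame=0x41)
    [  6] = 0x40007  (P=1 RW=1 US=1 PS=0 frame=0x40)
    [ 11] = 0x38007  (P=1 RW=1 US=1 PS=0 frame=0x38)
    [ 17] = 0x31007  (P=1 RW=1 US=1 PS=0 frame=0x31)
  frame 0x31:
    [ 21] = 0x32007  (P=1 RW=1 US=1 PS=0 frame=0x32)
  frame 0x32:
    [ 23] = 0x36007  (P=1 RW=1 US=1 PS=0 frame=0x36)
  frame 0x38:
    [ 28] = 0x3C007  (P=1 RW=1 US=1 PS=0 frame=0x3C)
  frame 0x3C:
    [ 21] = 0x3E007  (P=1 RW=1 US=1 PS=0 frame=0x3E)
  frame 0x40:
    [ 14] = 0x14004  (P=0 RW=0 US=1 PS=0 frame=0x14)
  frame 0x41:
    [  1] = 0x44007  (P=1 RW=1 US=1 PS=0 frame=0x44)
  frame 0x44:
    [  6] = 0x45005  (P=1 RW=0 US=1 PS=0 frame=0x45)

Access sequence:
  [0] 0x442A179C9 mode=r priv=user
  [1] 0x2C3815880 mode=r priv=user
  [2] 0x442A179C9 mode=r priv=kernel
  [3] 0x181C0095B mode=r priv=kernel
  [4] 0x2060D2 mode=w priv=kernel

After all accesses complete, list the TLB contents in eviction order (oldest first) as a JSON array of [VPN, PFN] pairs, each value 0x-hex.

Walk each access:
#0 VA=0x442A179C9 (r,user):
  L0: frame=0x2F idx=17 entry=0x31007 [P=1 RW=1 US=1 PS=0]
  L1: frame=0x31 idx=21 entry=0x32007 [P=1 RW=1 US=1 PS=0]
  L2: frame=0x32 idx=23 entry=0x36007 [P=1 RW=1 US=1 PS=0]
  ✓ 0x369C9  — 3 lookups
#1 VA=0x2C3815880 (r,user):
  L0: frame=0x2F idx=11 entry=0x38007 [P=1 RW=1 US=1 PS=0]
  L1: frame=0x38 idx=28 entry=0x3C007 [P=1 RW=1 US=1 PS=0]
  L2: frame=0x3C idx=21 entry=0x3E007 [P=1 RW=1 US=1 PS=0]
  ✓ 0x3E880  — 3 lookups
#2 VA=0x442A179C9 (r,kernel):
  TLB hit vpn=0x442A17 → PA=0x369C9
#3 VA=0x181C0095B (r,kernel):
  L0: frame=0x2F idx=6 entry=0x40007 [P=1 RW=1 US=1 PS=0]
  L1: frame=0x40 idx=14 entry=0x14004 [P=0 RW=0 US=1 PS=0]
  ⇒ fault: PAGE_NOT_PRESENT  — 2 lookups
#4 VA=0x2060D2 (w,kernel):
  L0: frame=0x2F idx=0 entry=0x41007 [P=1 RW=1 US=1 PS=0]
  L1: frame=0x41 idx=1 entry=0x44007 [P=1 RW=1 US=1 PS=0]
  L2: frame=0x44 idx=6 entry=0x45005 [P=1 RW=0 US=1 PS=0]
  ⇒ fault: PROTECTION_VIOLATION  — 3 lookups

TLB: [["0x442A17", "0x36"], ["0x2C3815", "0x3E"]]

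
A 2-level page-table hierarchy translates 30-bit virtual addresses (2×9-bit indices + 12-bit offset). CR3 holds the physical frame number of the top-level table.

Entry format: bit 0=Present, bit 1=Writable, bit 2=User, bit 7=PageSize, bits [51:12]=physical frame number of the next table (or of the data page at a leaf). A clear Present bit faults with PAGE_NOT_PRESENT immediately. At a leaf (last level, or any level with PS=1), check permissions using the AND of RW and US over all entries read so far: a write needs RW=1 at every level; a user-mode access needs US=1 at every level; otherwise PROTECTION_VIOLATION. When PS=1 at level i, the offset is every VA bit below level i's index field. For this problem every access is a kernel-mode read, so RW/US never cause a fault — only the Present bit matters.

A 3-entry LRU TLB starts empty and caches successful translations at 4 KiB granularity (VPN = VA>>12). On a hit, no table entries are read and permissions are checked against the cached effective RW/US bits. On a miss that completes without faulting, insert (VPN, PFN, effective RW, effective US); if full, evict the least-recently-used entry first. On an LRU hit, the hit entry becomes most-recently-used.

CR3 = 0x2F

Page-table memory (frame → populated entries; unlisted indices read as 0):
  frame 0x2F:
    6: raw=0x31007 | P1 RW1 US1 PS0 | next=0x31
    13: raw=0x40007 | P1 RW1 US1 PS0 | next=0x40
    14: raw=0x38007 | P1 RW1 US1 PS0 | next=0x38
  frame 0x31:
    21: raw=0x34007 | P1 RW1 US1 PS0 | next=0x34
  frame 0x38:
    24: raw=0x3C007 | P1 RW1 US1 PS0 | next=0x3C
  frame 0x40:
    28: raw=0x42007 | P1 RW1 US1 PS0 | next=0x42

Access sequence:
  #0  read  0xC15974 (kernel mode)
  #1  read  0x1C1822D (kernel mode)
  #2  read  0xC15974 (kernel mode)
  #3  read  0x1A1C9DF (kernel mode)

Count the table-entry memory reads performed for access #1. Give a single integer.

Trace:
#0 VA=0xC15974 (r,kernel):
  L0 @0x2F[6] → 0x31007  P=1,RW=1,US=1,PS=0
  L1 @0x31[21] → 0x34007  P=1,RW=1,US=1,PS=0
  ✓ 0x34974  — 2 lookups
#1 VA=0x1C1822D (r,kernel):
  L0 @0x2F[14] → 0x38007  P=1,RW=1,US=1,PS=0
  L1 @0x38[24] → 0x3C007  P=1,RW=1,US=1,PS=0
  ✓ 0x3C22D  — 2 lookups
#2 VA=0xC15974 (r,kernel):
  TLB hit vpn=0xC15 → PA=0x34974
#3 VA=0x1A1C9DF (r,kernel):
  L0 @0x2F[13] → 0x40007  P=1,RW=1,US=1,PS=0
  L1 @0x40[28] → 0x42007  P=1,RW=1,US=1,PS=0
  ✓ 0x429DF  — 2 lookups

Entries read for #1: 2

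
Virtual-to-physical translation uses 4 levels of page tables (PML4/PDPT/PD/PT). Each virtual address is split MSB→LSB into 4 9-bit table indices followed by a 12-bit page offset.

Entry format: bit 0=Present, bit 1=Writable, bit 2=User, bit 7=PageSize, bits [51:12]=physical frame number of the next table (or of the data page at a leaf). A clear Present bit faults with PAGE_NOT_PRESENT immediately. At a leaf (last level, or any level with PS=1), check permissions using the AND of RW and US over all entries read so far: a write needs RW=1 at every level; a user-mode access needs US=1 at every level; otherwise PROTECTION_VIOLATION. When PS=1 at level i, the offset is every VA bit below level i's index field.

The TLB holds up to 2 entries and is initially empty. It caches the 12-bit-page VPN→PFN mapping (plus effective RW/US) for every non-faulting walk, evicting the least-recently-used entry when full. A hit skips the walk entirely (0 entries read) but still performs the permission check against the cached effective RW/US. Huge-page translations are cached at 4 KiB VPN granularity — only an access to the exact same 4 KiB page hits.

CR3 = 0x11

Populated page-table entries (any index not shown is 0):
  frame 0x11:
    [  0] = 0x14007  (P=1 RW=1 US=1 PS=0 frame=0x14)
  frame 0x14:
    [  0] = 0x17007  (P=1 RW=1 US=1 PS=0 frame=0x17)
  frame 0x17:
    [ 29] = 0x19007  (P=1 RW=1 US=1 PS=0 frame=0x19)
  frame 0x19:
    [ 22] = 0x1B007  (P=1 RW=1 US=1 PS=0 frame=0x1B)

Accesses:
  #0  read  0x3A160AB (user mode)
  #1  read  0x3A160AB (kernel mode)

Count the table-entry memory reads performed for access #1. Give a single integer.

Walk each access:
#0 VA=0x3A160AB (r,user):
  L0: frame=0x11 idx=0 entry=0x14007 [P=1 RW=1 US=1 PS=0]
  L1: frame=0x14 idx=0 entry=0x17007 [P=1 RW=1 US=1 PS=0]
  L2: frame=0x17 idx=29 entry=0x19007 [P=1 RW=1 US=1 PS=0]
  L3: frame=0x19 idx=22 entry=0x1B007 [P=1 RW=1 US=1 PS=0]
  ⇒ phys 0x1B0AB  [4 reads]
#1 VA=0x3A160AB (r,kernel):
  TLB hit vpn=0x3A16 → PA=0x1B0AB

Entries read for #1: 0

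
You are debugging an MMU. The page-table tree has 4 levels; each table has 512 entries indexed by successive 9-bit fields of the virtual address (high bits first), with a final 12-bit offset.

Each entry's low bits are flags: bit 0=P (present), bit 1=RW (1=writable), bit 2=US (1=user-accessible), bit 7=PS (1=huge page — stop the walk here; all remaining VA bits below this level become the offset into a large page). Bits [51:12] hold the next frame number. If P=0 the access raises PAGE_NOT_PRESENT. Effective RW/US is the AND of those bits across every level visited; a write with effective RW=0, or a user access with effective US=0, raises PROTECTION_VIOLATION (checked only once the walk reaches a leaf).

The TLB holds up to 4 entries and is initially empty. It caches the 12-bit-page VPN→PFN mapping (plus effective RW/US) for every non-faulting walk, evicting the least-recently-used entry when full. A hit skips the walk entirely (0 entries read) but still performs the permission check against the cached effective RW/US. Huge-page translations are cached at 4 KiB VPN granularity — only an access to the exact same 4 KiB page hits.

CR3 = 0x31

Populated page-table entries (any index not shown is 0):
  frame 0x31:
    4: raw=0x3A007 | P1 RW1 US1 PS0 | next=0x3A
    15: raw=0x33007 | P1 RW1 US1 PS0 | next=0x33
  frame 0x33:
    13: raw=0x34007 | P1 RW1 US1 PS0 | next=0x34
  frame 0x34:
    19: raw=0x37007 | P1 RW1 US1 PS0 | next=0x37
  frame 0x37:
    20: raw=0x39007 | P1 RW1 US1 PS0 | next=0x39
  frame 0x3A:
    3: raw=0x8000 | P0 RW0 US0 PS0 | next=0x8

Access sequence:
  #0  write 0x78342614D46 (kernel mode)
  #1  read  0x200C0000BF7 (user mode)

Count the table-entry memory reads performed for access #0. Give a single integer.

Trace:
#0 VA=0x78342614D46 (w,kernel):
  [0] read 0x31 idx=15: raw=0x33007 flags P=1 W=1 U=1 S=0
  [1] read 0x33 idx=13: raw=0x34007 flags P=1 W=1 U=1 S=0
  [2] read 0x34 idx=19: raw=0x37007 flags P=1 W=1 U=1 S=0
  [3] read 0x37 idx=20: raw=0x39007 flags P=1 W=1 U=1 S=0
  ⇒ phys 0x39D46  [4 reads]
#1 VA=0x200C0000BF7 (r,user):
  [0] read 0x31 idx=4: raw=0x3A007 flags P=1 W=1 U=1 S=0
  [1] read 0x3A idx=3: raw=0x8000 flags P=0 W=0 U=0 S=0
  → PAGE_NOT_PRESENT  (2 entries read)

Entries read for #0: 4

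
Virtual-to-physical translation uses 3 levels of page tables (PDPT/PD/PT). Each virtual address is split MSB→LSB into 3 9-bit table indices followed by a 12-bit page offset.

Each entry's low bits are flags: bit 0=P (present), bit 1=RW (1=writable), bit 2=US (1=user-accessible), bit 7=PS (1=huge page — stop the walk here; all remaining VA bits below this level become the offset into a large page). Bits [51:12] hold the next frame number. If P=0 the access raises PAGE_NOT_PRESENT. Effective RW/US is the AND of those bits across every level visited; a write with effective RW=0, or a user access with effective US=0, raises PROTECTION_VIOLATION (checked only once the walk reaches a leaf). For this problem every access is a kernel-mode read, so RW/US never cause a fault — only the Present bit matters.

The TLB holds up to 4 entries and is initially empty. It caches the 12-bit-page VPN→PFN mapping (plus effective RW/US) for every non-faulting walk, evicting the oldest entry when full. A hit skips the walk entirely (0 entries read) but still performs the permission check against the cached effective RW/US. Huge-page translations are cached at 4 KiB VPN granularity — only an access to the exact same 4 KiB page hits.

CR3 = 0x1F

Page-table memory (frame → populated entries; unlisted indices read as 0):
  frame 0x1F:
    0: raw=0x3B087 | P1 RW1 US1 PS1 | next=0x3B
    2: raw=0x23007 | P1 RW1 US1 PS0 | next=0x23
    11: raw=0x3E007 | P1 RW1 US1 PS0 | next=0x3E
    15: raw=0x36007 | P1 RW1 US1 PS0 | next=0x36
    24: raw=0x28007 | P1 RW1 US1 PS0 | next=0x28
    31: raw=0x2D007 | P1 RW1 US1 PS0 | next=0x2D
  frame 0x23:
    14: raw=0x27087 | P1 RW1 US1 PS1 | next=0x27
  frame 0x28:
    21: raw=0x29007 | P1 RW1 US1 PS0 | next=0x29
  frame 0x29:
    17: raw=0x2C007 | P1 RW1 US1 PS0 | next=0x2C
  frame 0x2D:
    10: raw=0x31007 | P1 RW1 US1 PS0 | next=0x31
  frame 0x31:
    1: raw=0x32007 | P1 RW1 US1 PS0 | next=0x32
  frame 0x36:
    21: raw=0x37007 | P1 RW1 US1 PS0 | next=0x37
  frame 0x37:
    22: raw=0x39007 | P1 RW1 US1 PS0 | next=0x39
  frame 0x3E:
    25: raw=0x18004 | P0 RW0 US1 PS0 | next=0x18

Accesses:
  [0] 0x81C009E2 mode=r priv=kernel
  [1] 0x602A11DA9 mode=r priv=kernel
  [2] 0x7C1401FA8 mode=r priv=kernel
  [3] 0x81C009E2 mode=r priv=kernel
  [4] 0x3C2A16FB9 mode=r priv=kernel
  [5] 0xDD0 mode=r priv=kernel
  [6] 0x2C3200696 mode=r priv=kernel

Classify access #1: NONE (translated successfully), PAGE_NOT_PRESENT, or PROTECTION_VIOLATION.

Trace:
#0 VA=0x81C009E2 (r,kernel):
  [0] read 0x1F idx=2: raw=0x23007 flags P=1 W=1 U=1 S=0
  [1] read 0x23 idx=14: raw=0x27087 flags P=1 W=1 U=1 S=1
  → PA=0x279E2 (huge @L1)  (2 entries read)
#1 VA=0x602A11DA9 (r,kernel):
  [0] read 0x1F idx=24: raw=0x28007 flags P=1 W=1 U=1 S=0
  [1] read 0x28 idx=21: raw=0x29007 flags P=1 W=1 U=1 S=0
  [2] read 0x29 idx=17: raw=0x2C007 flags P=1 W=1 U=1 S=0
  → PA=0x2CDA9  (3 entries read)
#2 VA=0x7C1401FA8 (r,kernel):
  [0] read 0x1F idx=31: raw=0x2D007 flags P=1 W=1 U=1 S=0
  [1] read 0x2D idx=10: raw=0x31007 flags P=1 W=1 U=1 S=0
  [2] read 0x31 idx=1: raw=0x32007 flags P=1 W=1 U=1 S=0
  → PA=0x32FA8  (3 entries read)
#3 VA=0x81C009E2 (r,kernel):
  TLB hit vpn=0x81C00 → PA=0x279E2
#4 VA=0x3C2A16FB9 (r,kernel):
  [0] read 0x1F idx=15: raw=0x36007 flags P=1 W=1 U=1 S=0
  [1] read 0x36 idx=21: raw=0x37007 flags P=1 W=1 U=1 S=0
  [2] read 0x37 idx=22: raw=0x39007 flags P=1 W=1 U=1 S=0
  → PA=0x39FB9  (3 entries read)
#5 VA=0xDD0 (r,kernel):
  [0] read 0x1F idx=0: raw=0x3B087 flags P=1 W=1 U=1 S=1
  → PA=0x3BDD0 (huge @L0)  (1 entries read)
#6 VA=0x2C3200696 (r,kernel):
  [0] read 0x1F idx=11: raw=0x3E007 flags P=1 W=1 U=1 S=0
  [1] read 0x3E idx=25: raw=0x18004 flags P=0 W=0 U=1 S=0
  ✗ PAGE_NOT_PRESENT  [2 reads]

Access #1 fault: NONE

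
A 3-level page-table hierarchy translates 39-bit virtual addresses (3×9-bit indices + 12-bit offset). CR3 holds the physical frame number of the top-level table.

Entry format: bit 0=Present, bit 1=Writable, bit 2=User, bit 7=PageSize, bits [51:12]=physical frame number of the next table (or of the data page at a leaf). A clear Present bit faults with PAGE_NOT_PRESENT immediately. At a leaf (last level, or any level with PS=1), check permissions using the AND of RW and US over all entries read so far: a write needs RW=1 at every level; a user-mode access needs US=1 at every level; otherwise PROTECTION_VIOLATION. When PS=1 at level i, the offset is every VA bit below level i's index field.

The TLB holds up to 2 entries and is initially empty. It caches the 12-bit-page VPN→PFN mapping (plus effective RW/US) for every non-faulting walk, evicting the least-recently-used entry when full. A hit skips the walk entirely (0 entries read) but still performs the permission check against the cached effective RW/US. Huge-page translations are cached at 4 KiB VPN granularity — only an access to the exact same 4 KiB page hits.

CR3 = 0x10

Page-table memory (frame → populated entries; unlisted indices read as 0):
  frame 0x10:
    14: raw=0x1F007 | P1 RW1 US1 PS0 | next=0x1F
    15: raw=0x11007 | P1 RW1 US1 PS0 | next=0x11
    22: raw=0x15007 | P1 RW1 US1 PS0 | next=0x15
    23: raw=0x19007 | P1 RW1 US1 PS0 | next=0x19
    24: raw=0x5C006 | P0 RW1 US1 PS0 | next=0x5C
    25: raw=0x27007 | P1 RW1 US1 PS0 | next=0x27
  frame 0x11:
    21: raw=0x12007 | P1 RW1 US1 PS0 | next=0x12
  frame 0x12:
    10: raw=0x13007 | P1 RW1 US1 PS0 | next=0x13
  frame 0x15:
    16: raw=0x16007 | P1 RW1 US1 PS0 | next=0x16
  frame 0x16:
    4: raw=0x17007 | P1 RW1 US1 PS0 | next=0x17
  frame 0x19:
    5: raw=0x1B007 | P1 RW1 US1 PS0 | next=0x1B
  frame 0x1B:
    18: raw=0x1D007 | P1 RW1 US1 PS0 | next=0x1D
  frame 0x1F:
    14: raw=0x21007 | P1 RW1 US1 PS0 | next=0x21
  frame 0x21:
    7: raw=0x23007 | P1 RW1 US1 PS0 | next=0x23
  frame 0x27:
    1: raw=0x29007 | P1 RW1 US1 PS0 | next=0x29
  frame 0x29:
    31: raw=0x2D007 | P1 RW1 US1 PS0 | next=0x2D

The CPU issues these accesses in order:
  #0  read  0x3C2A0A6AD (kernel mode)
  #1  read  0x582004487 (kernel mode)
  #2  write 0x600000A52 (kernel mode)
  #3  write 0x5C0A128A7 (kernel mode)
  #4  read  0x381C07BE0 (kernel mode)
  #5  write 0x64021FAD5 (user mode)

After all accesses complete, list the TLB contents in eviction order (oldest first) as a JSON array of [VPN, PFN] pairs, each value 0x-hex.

Trace:
#0 VA=0x3C2A0A6AD (r,kernel):
  lvl0: tbl 0x10, slot 15 ⇒ 0x11007 (P1/RW1/US1/PS0)
  lvl1: tbl 0x11, slot 21 ⇒ 0x12007 (P1/RW1/US1/PS0)
  lvl2: tbl 0x12, slot 10 ⇒ 0x13007 (P1/RW1/US1/PS0)
  → PA=0x136AD  (3 entries read)
#1 VA=0x582004487 (r,kernel):
  lvl0: tbl 0x10, slot 22 ⇒ 0x15007 (P1/RW1/US1/PS0)
  lvl1: tbl 0x15, slot 16 ⇒ 0x16007 (P1/RW1/US1/PS0)
  lvl2: tbl 0x16, slot 4 ⇒ 0x17007 (P1/RW1/US1/PS0)
  → PA=0x17487  (3 entries read)
#2 VA=0x600000A52 (w,kernel):
  lvl0: tbl 0x10, slot 24 ⇒ 0x5C006 (P0/RW1/US1/PS0)
  ✗ PAGE_NOT_PRESENT  [1 reads]
#3 VA=0x5C0A128A7 (w,kernel):
  lvl0: tbl 0x10, slot 23 ⇒ 0x19007 (P1/RW1/US1/PS0)
  lvl1: tbl 0x19, slot 5 ⇒ 0x1B007 (P1/RW1/US1/PS0)
  lvl2: tbl 0x1B, slot 18 ⇒ 0x1D007 (P1/RW1/US1/PS0)
  → PA=0x1D8A7  (3 entries read)
#4 VA=0x381C07BE0 (r,kernel):
  lvl0: tbl 0x10, slot 14 ⇒ 0x1F007 (P1/RW1/US1/PS0)
  lvl1: tbl 0x1F, slot 14 ⇒ 0x21007 (P1/RW1/US1/PS0)
  lvl2: tbl 0x21, slot 7 ⇒ 0x23007 (P1/RW1/US1/PS0)
  → PA=0x23BE0  (3 entries read)
#5 VA=0x64021FAD5 (w,user):
  lvl0: tbl 0x10, slot 25 ⇒ 0x27007 (P1/RW1/US1/PS0)
  lvl1: tbl 0x27, slot 1 ⇒ 0x29007 (P1/RW1/US1/PS0)
  lvl2: tbl 0x29, slot 31 ⇒ 0x2D007 (P1/RW1/US1/PS0)
  → PA=0x2DAD5  (3 entries read)

TLB: [["0x381C07", "0x23"], ["0x64021F", "0x2D"]]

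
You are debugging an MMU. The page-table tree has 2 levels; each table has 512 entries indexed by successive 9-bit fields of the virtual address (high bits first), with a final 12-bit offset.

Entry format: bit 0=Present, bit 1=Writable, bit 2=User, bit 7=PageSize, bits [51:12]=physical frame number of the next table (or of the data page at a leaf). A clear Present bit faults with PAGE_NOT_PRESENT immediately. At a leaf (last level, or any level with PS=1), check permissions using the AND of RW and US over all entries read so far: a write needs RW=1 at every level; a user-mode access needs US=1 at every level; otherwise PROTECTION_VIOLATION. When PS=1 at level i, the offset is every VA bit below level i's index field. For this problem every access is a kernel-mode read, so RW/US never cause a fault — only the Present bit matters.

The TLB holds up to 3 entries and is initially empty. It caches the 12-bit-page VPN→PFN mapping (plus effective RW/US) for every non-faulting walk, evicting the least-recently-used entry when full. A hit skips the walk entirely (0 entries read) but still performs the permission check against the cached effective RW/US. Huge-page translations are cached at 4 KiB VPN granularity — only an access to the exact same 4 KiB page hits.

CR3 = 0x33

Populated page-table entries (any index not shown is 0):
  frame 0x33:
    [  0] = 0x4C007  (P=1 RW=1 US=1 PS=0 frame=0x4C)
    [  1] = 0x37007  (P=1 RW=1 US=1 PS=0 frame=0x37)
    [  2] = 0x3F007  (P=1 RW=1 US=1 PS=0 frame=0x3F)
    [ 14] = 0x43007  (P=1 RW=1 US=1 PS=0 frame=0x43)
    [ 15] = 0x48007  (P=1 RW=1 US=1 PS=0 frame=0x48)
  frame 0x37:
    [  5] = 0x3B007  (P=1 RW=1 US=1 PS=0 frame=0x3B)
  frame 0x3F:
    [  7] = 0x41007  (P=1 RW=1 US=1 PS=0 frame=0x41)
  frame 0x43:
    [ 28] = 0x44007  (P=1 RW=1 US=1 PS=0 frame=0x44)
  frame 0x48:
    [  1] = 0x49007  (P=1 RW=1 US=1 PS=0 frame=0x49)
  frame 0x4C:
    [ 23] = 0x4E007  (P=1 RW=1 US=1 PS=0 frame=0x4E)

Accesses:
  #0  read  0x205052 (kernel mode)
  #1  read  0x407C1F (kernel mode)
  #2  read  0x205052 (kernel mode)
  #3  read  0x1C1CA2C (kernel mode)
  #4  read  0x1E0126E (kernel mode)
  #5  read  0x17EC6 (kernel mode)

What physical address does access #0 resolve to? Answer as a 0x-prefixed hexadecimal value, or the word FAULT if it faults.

Per-access translation:
#0 VA=0x205052 (r,kernel):
  L0 @0x33[1] → 0x37007  P=1,RW=1,US=1,PS=0
  L1 @0x37[5] → 0x3B007  P=1,RW=1,US=1,PS=0
  ⇒ phys 0x3B052  [2 reads]
#1 VA=0x407C1F (r,kernel):
  L0 @0x33[2] → 0x3F007  P=1,RW=1,US=1,PS=0
  L1 @0x3F[7] → 0x41007  P=1,RW=1,US=1,PS=0
  ⇒ phys 0x41C1F  [2 reads]
#2 VA=0x205052 (r,kernel):
  TLB hit vpn=0x205 → PA=0x3B052
#3 VA=0x1C1CA2C (r,kernel):
  L0 @0x33[14] → 0x43007  P=1,RW=1,US=1,PS=0
  L1 @0x43[28] → 0x44007  P=1,RW=1,US=1,PS=0
  ⇒ phys 0x44A2C  [2 reads]
#4 VA=0x1E0126E (r,kernel):
  L0 @0x33[15] → 0x48007  P=1,RW=1,US=1,PS=0
  L1 @0x48[1] → 0x49007  P=1,RW=1,US=1,PS=0
  ⇒ phys 0x4926E  [2 reads]
#5 VA=0x17EC6 (r,kernel):
  L0 @0x33[0] → 0x4C007  P=1,RW=1,US=1,PS=0
  L1 @0x4C[23] → 0x4E007  P=1,RW=1,US=1,PS=0
  ⇒ phys 0x4EEC6  [2 reads]

Access #0 PA: 0x3B052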